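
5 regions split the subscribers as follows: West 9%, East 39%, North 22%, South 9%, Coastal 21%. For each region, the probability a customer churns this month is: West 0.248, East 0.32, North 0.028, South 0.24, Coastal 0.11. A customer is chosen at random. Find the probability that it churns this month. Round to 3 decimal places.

0.198

Prior × likelihood for each hypothesis:
  West: 0.09 × 0.248 = 0.02232
  East: 0.39 × 0.32 = 0.1248
  North: 0.22 × 0.028 = 0.00616
  South: 0.09 × 0.24 = 0.0216
  Coastal: 0.21 × 0.11 = 0.0231
P(churn) = 0.02232 + 0.1248 + 0.00616 + 0.0216 + 0.0231 = 0.19798 → 0.198.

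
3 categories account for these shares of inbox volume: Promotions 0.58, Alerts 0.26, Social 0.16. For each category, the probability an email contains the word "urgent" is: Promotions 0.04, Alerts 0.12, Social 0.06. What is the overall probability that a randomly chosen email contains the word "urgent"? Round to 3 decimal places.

0.064

Prior × likelihood for each hypothesis:
  Promotions: 0.58 × 0.04 = 0.0232
  Alerts: 0.26 × 0.12 = 0.0312
  Social: 0.16 × 0.06 = 0.0096
P(urgent-flag) = 0.0232 + 0.0312 + 0.0096 = 0.064 → 0.064.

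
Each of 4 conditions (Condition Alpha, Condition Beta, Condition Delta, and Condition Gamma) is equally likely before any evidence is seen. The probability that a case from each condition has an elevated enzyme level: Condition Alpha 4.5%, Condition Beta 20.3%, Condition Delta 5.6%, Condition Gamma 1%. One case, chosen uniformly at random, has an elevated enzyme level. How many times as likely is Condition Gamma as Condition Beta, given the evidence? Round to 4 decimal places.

Since the prior is uniform, the posterior is proportional to the likelihood:
  Condition Alpha: 0.045
  Condition Beta: 0.203
  Condition Delta: 0.056
  Condition Gamma: 0.01
Sum = 0.314.
The ratio is 0.01 / 0.203 (the normalizer cancels) = 0.0493.

0.0493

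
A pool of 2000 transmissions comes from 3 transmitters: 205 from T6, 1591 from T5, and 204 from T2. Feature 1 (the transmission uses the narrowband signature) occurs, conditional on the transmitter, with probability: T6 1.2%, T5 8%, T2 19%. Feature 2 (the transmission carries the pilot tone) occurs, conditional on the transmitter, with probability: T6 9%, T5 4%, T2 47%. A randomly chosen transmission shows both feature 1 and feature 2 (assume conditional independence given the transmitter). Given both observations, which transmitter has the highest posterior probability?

Prior × likelihood for each hypothesis:
  T6: 0.1025 × 0.012 × 0.09 = 0.0001107
  T5: 0.7955 × 0.08 × 0.04 = 0.0025456
  T2: 0.102 × 0.19 × 0.47 = 0.0091086
Sum = 0.0117649.
Largest term belongs to T2, so T2 is most probable.

T2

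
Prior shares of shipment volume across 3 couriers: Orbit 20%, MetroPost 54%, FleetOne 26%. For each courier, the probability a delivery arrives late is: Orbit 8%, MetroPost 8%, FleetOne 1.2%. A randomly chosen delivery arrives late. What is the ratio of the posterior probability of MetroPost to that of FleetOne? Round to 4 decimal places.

Unnormalized posteriors (prior × likelihood):
  Orbit: 0.2 × 0.08 = 0.016
  MetroPost: 0.54 × 0.08 = 0.0432
  FleetOne: 0.26 × 0.012 = 0.00312
Sum = 0.06232.
The ratio is 0.0432 / 0.00312 (the normalizer cancels) = 13.8462.

13.8462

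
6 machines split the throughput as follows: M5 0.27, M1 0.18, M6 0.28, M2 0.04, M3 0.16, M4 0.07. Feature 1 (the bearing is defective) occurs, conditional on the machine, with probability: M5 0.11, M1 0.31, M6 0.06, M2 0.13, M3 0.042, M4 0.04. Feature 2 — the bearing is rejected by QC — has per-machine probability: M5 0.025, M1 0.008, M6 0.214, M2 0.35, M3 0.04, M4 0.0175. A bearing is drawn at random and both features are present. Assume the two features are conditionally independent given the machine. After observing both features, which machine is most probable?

M6

Prior × likelihood for each hypothesis:
  M5: 0.27 × 0.11 × 0.025 = 0.0007425
  M1: 0.18 × 0.31 × 0.008 = 0.0004464
  M6: 0.28 × 0.06 × 0.214 = 0.0035952
  M2: 0.04 × 0.13 × 0.35 = 0.00182
  M3: 0.16 × 0.042 × 0.04 = 0.0002688
  M4: 0.07 × 0.04 × 0.0175 = 0.000049
Total = 0.0069219.
Largest term belongs to M6, so M6 is most probable.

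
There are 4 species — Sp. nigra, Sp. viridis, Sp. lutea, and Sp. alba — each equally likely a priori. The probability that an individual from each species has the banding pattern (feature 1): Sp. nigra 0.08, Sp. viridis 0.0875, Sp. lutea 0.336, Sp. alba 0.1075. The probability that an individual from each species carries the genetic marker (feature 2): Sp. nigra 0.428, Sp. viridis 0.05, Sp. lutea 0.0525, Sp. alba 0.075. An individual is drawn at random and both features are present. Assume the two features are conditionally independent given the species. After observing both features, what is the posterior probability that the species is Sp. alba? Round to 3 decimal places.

0.125

Since the prior is uniform, the posterior is proportional to the likelihood:
  Sp. nigra: 0.08 × 0.428 = 0.03424
  Sp. viridis: 0.0875 × 0.05 = 0.004375
  Sp. lutea: 0.336 × 0.0525 = 0.01764
  Sp. alba: 0.1075 × 0.075 = 0.0080625
Normalizing constant = 0.0643175.
P(Sp. alba | evidence) = 0.0080625 / 0.0643175 ≈ 0.125.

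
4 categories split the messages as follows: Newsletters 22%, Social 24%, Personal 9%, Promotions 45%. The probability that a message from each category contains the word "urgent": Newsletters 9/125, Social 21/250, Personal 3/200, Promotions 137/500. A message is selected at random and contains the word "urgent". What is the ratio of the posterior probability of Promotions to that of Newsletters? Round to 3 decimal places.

Prior × likelihood for each hypothesis:
  Newsletters: 0.22 × 0.072 = 0.01584
  Social: 0.24 × 0.084 = 0.02016
  Personal: 0.09 × 0.015 = 0.00135
  Promotions: 0.45 × 0.274 = 0.1233
Normalizing constant = 0.16065.
The ratio is 0.1233 / 0.01584 (the normalizer cancels) = 7.784.

7.784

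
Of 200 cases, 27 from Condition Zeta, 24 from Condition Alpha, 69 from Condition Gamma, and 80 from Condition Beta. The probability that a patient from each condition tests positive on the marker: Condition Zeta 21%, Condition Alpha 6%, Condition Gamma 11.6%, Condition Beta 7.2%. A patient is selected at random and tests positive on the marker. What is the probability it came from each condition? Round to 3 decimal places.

Condition Zeta 0.272, Condition Alpha 0.069, Condition Gamma 0.383, Condition Beta 0.276

Prior × likelihood for each hypothesis:
  Condition Zeta: 0.135 × 0.21 = 0.02835
  Condition Alpha: 0.12 × 0.06 = 0.0072
  Condition Gamma: 0.345 × 0.116 = 0.04002
  Condition Beta: 0.4 × 0.072 = 0.0288
Normalizing constant = 0.10437.
P(Condition Zeta | marker-positive) = 0.02835/0.10437 ≈ 0.272
P(Condition Alpha | marker-positive) = 0.0072/0.10437 ≈ 0.069
P(Condition Gamma | marker-positive) = 0.04002/0.10437 ≈ 0.383
P(Condition Beta | marker-positive) = 0.0288/0.10437 ≈ 0.276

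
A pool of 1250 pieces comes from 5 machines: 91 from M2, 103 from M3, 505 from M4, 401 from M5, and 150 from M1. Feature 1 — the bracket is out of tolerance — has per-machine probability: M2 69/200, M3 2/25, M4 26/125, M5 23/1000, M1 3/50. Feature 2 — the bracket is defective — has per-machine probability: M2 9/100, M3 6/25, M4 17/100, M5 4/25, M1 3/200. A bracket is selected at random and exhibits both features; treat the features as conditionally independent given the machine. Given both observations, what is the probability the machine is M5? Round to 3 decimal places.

By Bayes' rule, posterior ∝ prior × likelihood:
  M2: 0.0728 × 0.345 × 0.09 = 0.00226044
  M3: 0.0824 × 0.08 × 0.24 = 0.00158208
  M4: 0.404 × 0.208 × 0.17 = 0.01428544
  M5: 0.3208 × 0.023 × 0.16 = 0.001180544
  M1: 0.12 × 0.06 × 0.015 = 0.000108
Total = 0.019416504.
P(M5 | evidence) = 0.001180544 / 0.019416504 ≈ 0.061.

0.061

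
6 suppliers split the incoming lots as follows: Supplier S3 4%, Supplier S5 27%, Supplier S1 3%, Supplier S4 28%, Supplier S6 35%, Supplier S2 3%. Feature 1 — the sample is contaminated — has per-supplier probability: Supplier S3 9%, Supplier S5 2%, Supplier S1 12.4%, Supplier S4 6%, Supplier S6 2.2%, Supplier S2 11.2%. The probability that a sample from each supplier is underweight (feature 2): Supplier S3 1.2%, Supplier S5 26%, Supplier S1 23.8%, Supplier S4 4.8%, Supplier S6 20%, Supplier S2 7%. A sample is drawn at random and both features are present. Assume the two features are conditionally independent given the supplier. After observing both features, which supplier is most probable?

By Bayes' rule, posterior ∝ prior × likelihood:
  Supplier S3: 0.04 × 0.09 × 0.012 = 0.0000432
  Supplier S5: 0.27 × 0.02 × 0.26 = 0.001404
  Supplier S1: 0.03 × 0.124 × 0.238 = 0.00088536
  Supplier S4: 0.28 × 0.06 × 0.048 = 0.0008064
  Supplier S6: 0.35 × 0.022 × 0.2 = 0.00154
  Supplier S2: 0.03 × 0.112 × 0.07 = 0.0002352
Total = 0.00491416.
Largest term belongs to Supplier S6, so Supplier S6 is most probable.

Supplier S6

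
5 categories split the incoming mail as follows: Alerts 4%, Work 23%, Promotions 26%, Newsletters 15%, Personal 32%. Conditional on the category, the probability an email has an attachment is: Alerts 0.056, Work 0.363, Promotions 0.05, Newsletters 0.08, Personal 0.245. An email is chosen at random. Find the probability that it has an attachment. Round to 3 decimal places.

By Bayes' rule, posterior ∝ prior × likelihood:
  Alerts: 0.04 × 0.056 = 0.00224
  Work: 0.23 × 0.363 = 0.08349
  Promotions: 0.26 × 0.05 = 0.013
  Newsletters: 0.15 × 0.08 = 0.012
  Personal: 0.32 × 0.245 = 0.0784
P(attachment) = 0.00224 + 0.08349 + 0.013 + 0.012 + 0.0784 = 0.18913 → 0.189.

0.189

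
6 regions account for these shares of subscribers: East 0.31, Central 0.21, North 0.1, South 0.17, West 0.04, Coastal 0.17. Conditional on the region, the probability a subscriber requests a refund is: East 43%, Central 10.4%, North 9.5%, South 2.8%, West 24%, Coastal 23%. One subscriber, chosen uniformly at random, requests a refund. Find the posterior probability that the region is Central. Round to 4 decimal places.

Unnormalized posteriors (prior × likelihood):
  East: 0.31 × 0.43 = 0.1333
  Central: 0.21 × 0.104 = 0.02184
  North: 0.1 × 0.095 = 0.0095
  South: 0.17 × 0.028 = 0.00476
  West: 0.04 × 0.24 = 0.0096
  Coastal: 0.17 × 0.23 = 0.0391
Normalizing constant = 0.2181.
P(Central | evidence) = 0.02184 / 0.2181 ≈ 0.1001.

0.1001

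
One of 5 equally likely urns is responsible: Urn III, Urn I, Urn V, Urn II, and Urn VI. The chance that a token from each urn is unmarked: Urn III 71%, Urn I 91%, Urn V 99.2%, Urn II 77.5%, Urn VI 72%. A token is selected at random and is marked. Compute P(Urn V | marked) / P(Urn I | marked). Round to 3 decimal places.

Taking complements, P(marked | each) = Urn III 0.29, Urn I 0.09, Urn V 0.008, Urn II 0.225, Urn VI 0.28.
With a uniform prior (1/5 each), posterior ∝ likelihood:
  Urn III: 0.29
  Urn I: 0.09
  Urn V: 0.008
  Urn II: 0.225
  Urn VI: 0.28
Sum = 0.893.
The ratio is 0.008 / 0.09 (the normalizer cancels) = 0.089.

0.089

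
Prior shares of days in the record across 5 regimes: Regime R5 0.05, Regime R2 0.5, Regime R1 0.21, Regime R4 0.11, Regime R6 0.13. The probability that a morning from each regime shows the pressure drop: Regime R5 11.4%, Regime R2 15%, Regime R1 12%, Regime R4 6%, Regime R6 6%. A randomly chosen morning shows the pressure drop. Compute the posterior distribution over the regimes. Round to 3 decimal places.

Regime R5 0.047, Regime R2 0.623, Regime R1 0.209, Regime R4 0.055, Regime R6 0.065

Compute prior × likelihood for every hypothesis:
  Regime R5: 0.05 × 0.114 = 0.0057
  Regime R2: 0.5 × 0.15 = 0.075
  Regime R1: 0.21 × 0.12 = 0.0252
  Regime R4: 0.11 × 0.06 = 0.0066
  Regime R6: 0.13 × 0.06 = 0.0078
Sum = 0.1203.
P(Regime R5 | drop) = 0.0057/0.1203 ≈ 0.047
P(Regime R2 | drop) = 0.075/0.1203 ≈ 0.623
P(Regime R1 | drop) = 0.0252/0.1203 ≈ 0.209
P(Regime R4 | drop) = 0.0066/0.1203 ≈ 0.055
P(Regime R6 | drop) = 0.0078/0.1203 ≈ 0.065
(Check: 0.047+0.623+0.209+0.055+0.065 = 0.999.)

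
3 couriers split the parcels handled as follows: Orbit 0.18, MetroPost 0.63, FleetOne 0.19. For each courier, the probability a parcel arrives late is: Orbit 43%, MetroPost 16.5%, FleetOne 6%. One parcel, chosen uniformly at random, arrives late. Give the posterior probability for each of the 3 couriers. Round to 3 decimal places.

Orbit 0.402, MetroPost 0.539, FleetOne 0.059

Compute prior × likelihood for every hypothesis:
  Orbit: 0.18 × 0.43 = 0.0774
  MetroPost: 0.63 × 0.165 = 0.10395
  FleetOne: 0.19 × 0.06 = 0.0114
Normalizing constant = 0.19275.
P(Orbit | late) = 0.0774/0.19275 ≈ 0.402
P(MetroPost | late) = 0.10395/0.19275 ≈ 0.539
P(FleetOne | late) = 0.0114/0.19275 ≈ 0.059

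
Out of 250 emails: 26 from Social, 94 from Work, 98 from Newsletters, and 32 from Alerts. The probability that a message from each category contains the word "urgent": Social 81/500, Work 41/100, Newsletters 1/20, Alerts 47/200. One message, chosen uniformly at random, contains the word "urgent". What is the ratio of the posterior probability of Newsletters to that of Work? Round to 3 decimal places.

0.127

By Bayes' rule, posterior ∝ prior × likelihood:
  Social: 0.104 × 0.162 = 0.016848
  Work: 0.376 × 0.41 = 0.15416
  Newsletters: 0.392 × 0.05 = 0.0196
  Alerts: 0.128 × 0.235 = 0.03008
Normalizing constant = 0.220688.
The ratio is 0.0196 / 0.15416 (the normalizer cancels) = 0.127.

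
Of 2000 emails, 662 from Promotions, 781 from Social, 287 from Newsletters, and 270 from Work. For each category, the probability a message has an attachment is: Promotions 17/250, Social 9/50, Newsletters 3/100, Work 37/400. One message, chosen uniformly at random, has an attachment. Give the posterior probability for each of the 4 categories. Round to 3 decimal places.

Prior × likelihood for each hypothesis:
  Promotions: 0.331 × 0.068 = 0.022508
  Social: 0.3905 × 0.18 = 0.07029
  Newsletters: 0.1435 × 0.03 = 0.004305
  Work: 0.135 × 0.0925 = 0.0124875
Normalizing constant = 0.1095905.
P(Promotions | attachment) = 0.022508/0.1095905 ≈ 0.205
P(Social | attachment) = 0.07029/0.1095905 ≈ 0.641
P(Newsletters | attachment) = 0.004305/0.1095905 ≈ 0.039
P(Work | attachment) = 0.0124875/0.1095905 ≈ 0.114
(Check: 0.205+0.641+0.039+0.114 = 0.999.)

Promotions 0.205, Social 0.641, Newsletters 0.039, Work 0.114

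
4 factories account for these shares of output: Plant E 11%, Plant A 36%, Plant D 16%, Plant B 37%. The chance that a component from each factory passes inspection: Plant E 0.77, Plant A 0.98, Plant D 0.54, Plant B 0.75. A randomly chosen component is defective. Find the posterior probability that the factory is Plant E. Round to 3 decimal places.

0.127

Taking complements, P(defective | each) = Plant E 0.23, Plant A 0.02, Plant D 0.46, Plant B 0.25.
Compute prior × likelihood for every hypothesis:
  Plant E: 0.11 × 0.23 = 0.0253
  Plant A: 0.36 × 0.02 = 0.0072
  Plant D: 0.16 × 0.46 = 0.0736
  Plant B: 0.37 × 0.25 = 0.0925
Total = 0.1986.
P(Plant E | evidence) = 0.0253 / 0.1986 ≈ 0.127.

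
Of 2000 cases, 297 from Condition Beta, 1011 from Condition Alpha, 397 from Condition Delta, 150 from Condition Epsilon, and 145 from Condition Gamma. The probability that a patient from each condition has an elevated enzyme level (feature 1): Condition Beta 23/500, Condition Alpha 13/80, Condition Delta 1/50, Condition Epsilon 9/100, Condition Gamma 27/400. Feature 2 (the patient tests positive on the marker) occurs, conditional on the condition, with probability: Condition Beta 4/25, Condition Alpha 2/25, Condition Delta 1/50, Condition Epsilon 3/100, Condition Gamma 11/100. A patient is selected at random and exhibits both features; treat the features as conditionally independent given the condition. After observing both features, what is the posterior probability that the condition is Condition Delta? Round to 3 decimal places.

0.009

Unnormalized posteriors (prior × likelihood):
  Condition Beta: 0.1485 × 0.046 × 0.16 = 0.00109296
  Condition Alpha: 0.5055 × 0.1625 × 0.08 = 0.0065715
  Condition Delta: 0.1985 × 0.02 × 0.02 = 0.0000794
  Condition Epsilon: 0.075 × 0.09 × 0.03 = 0.0002025
  Condition Gamma: 0.0725 × 0.0675 × 0.11 = 0.0005383125
Normalizing constant = 0.0084846725.
P(Condition Delta | evidence) = 0.0000794 / 0.0084846725 ≈ 0.009.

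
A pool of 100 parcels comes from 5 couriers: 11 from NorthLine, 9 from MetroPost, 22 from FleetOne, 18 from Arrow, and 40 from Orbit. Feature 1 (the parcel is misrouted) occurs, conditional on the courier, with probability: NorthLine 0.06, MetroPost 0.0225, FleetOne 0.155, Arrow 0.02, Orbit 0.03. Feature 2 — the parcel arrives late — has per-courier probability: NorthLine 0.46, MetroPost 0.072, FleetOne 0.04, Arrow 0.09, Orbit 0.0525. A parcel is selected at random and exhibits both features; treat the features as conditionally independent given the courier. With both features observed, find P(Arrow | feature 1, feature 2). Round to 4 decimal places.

0.0589

Unnormalized posteriors (prior × likelihood):
  NorthLine: 0.11 × 0.06 × 0.46 = 0.003036
  MetroPost: 0.09 × 0.0225 × 0.072 = 0.0001458
  FleetOne: 0.22 × 0.155 × 0.04 = 0.001364
  Arrow: 0.18 × 0.02 × 0.09 = 0.000324
  Orbit: 0.4 × 0.03 × 0.0525 = 0.00063
Sum = 0.0054998.
P(Arrow | evidence) = 0.000324 / 0.0054998 ≈ 0.0589.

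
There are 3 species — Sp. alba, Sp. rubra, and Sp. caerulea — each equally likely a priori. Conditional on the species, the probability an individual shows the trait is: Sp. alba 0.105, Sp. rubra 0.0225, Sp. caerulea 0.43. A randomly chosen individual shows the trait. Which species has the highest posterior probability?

Since the prior is uniform, the posterior is proportional to the likelihood:
  Sp. alba: 0.105
  Sp. rubra: 0.0225
  Sp. caerulea: 0.43
Normalizing constant = 0.5575.
Largest term belongs to Sp. caerulea, so Sp. caerulea is most probable.

Sp. caerulea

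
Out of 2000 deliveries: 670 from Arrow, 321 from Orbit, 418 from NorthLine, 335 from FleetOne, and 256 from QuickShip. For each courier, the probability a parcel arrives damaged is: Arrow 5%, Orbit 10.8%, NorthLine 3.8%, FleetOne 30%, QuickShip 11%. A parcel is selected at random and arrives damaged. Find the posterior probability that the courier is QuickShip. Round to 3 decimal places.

Unnormalized posteriors (prior × likelihood):
  Arrow: 0.335 × 0.05 = 0.01675
  Orbit: 0.1605 × 0.108 = 0.017334
  NorthLine: 0.209 × 0.038 = 0.007942
  FleetOne: 0.1675 × 0.3 = 0.05025
  QuickShip: 0.128 × 0.11 = 0.01408
Sum = 0.106356.
P(QuickShip | evidence) = 0.01408 / 0.106356 ≈ 0.132.

0.132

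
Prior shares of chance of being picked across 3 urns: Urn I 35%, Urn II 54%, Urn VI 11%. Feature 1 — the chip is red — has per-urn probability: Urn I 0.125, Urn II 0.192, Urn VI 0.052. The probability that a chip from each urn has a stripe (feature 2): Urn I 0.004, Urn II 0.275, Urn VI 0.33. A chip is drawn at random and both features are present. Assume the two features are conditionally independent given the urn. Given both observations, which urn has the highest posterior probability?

Urn II

Compute prior × likelihood for every hypothesis:
  Urn I: 0.35 × 0.125 × 0.004 = 0.000175
  Urn II: 0.54 × 0.192 × 0.275 = 0.028512
  Urn VI: 0.11 × 0.052 × 0.33 = 0.0018876
Sum = 0.0305746.
Largest term belongs to Urn II, so Urn II is most probable.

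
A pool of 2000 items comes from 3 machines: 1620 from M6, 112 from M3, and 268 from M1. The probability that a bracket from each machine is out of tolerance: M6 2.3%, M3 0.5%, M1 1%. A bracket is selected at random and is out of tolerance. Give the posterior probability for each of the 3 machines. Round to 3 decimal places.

M6 0.920, M3 0.014, M1 0.066

Prior × likelihood for each hypothesis:
  M6: 0.81 × 0.023 = 0.01863
  M3: 0.056 × 0.005 = 0.00028
  M1: 0.134 × 0.01 = 0.00134
Total = 0.02025.
P(M6 | oversize) = 0.01863/0.02025 ≈ 0.920
P(M3 | oversize) = 0.00028/0.02025 ≈ 0.014
P(M1 | oversize) = 0.00134/0.02025 ≈ 0.066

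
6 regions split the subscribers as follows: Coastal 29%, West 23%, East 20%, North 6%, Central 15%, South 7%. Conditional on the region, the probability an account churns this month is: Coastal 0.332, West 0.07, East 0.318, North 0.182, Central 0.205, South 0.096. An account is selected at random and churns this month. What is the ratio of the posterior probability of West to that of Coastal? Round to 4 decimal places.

0.1672

Compute prior × likelihood for every hypothesis:
  Coastal: 0.29 × 0.332 = 0.09628
  West: 0.23 × 0.07 = 0.0161
  East: 0.2 × 0.318 = 0.0636
  North: 0.06 × 0.182 = 0.01092
  Central: 0.15 × 0.205 = 0.03075
  South: 0.07 × 0.096 = 0.00672
Normalizing constant = 0.22437.
The ratio is 0.0161 / 0.09628 (the normalizer cancels) = 0.1672.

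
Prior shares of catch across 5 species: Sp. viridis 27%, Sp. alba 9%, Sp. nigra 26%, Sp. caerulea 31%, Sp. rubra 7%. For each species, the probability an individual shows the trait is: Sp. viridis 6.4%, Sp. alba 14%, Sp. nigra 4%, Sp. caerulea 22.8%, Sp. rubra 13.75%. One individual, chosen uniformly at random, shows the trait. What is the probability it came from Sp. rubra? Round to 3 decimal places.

Unnormalized posteriors (prior × likelihood):
  Sp. viridis: 0.27 × 0.064 = 0.01728
  Sp. alba: 0.09 × 0.14 = 0.0126
  Sp. nigra: 0.26 × 0.04 = 0.0104
  Sp. caerulea: 0.31 × 0.228 = 0.07068
  Sp. rubra: 0.07 × 0.1375 = 0.009625
Total = 0.120585.
P(Sp. rubra | evidence) = 0.009625 / 0.120585 ≈ 0.080.

0.080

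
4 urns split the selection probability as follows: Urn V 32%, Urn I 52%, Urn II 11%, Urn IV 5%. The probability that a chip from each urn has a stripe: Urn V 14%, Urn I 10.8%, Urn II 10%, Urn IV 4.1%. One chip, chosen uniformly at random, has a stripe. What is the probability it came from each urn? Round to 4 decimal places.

Urn V 0.3929, Urn I 0.4926, Urn II 0.0965, Urn IV 0.0180

Compute prior × likelihood for every hypothesis:
  Urn V: 0.32 × 0.14 = 0.0448
  Urn I: 0.52 × 0.108 = 0.05616
  Urn II: 0.11 × 0.1 = 0.011
  Urn IV: 0.05 × 0.041 = 0.00205
Total = 0.11401.
P(Urn V | striped) = 0.0448/0.11401 ≈ 0.3929
P(Urn I | striped) = 0.05616/0.11401 ≈ 0.4926
P(Urn II | striped) = 0.011/0.11401 ≈ 0.0965
P(Urn IV | striped) = 0.00205/0.11401 ≈ 0.0180
(Check: 0.3929+0.4926+0.0965+0.0180 = 1.0000.)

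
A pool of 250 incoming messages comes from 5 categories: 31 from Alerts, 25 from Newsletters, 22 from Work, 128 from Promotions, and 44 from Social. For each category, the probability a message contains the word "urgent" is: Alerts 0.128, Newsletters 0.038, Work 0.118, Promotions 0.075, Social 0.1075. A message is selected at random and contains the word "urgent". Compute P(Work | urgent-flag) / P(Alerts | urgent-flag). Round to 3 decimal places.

Prior × likelihood for each hypothesis:
  Alerts: 0.124 × 0.128 = 0.015872
  Newsletters: 0.1 × 0.038 = 0.0038
  Work: 0.088 × 0.118 = 0.010384
  Promotions: 0.512 × 0.075 = 0.0384
  Social: 0.176 × 0.1075 = 0.01892
Total = 0.087376.
The ratio is 0.010384 / 0.015872 (the normalizer cancels) = 0.654.

0.654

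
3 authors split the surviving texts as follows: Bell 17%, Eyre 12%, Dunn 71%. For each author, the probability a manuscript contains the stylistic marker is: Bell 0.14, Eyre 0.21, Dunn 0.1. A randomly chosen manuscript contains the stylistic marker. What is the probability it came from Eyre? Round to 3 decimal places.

Compute prior × likelihood for every hypothesis:
  Bell: 0.17 × 0.14 = 0.0238
  Eyre: 0.12 × 0.21 = 0.0252
  Dunn: 0.71 × 0.1 = 0.071
Total = 0.12.
P(Eyre | evidence) = 0.0252 / 0.12 ≈ 0.210.

0.210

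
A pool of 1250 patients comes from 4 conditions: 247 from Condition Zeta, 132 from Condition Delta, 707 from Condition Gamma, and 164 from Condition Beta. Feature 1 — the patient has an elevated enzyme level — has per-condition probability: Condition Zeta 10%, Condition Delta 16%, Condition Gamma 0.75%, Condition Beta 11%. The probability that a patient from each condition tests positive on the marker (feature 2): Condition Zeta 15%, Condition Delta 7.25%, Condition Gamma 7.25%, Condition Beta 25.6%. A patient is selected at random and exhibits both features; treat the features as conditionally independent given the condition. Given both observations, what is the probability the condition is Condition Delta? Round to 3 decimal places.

Prior × likelihood for each hypothesis:
  Condition Zeta: 0.1976 × 0.1 × 0.15 = 0.002964
  Condition Delta: 0.1056 × 0.16 × 0.0725 = 0.00122496
  Condition Gamma: 0.5656 × 0.0075 × 0.0725 = 0.000307545
  Condition Beta: 0.1312 × 0.11 × 0.256 = 0.003694592
Normalizing constant = 0.008191097.
P(Condition Delta | evidence) = 0.00122496 / 0.008191097 ≈ 0.150.

0.150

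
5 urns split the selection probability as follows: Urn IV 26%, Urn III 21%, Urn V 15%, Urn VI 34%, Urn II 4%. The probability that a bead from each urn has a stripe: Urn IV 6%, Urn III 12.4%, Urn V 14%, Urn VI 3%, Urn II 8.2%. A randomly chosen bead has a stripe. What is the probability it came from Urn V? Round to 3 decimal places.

Compute prior × likelihood for every hypothesis:
  Urn IV: 0.26 × 0.06 = 0.0156
  Urn III: 0.21 × 0.124 = 0.02604
  Urn V: 0.15 × 0.14 = 0.021
  Urn VI: 0.34 × 0.03 = 0.0102
  Urn II: 0.04 × 0.082 = 0.00328
Sum = 0.07612.
P(Urn V | evidence) = 0.021 / 0.07612 ≈ 0.276.

0.276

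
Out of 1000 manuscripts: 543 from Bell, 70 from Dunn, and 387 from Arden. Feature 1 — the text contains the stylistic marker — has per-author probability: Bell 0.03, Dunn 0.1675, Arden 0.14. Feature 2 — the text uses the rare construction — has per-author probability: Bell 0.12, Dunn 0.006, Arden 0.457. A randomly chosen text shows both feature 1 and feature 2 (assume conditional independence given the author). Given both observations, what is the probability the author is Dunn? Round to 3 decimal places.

Compute prior × likelihood for every hypothesis:
  Bell: 0.543 × 0.03 × 0.12 = 0.0019548
  Dunn: 0.07 × 0.1675 × 0.006 = 0.00007035
  Arden: 0.387 × 0.14 × 0.457 = 0.02476026
Normalizing constant = 0.02678541.
P(Dunn | evidence) = 0.00007035 / 0.02678541 ≈ 0.003.

0.003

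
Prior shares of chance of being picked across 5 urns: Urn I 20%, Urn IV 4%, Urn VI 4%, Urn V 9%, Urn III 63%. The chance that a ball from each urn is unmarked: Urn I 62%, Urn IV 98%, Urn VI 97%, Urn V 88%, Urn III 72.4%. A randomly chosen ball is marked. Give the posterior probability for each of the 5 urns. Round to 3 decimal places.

Urn I 0.289, Urn IV 0.003, Urn VI 0.005, Urn V 0.041, Urn III 0.662

Taking complements, P(marked | each) = Urn I 0.38, Urn IV 0.02, Urn VI 0.03, Urn V 0.12, Urn III 0.276.
Unnormalized posteriors (prior × likelihood):
  Urn I: 0.2 × 0.38 = 0.076
  Urn IV: 0.04 × 0.02 = 0.0008
  Urn VI: 0.04 × 0.03 = 0.0012
  Urn V: 0.09 × 0.12 = 0.0108
  Urn III: 0.63 × 0.276 = 0.17388
Sum = 0.26268.
P(Urn I | marked) = 0.076/0.26268 ≈ 0.289
P(Urn IV | marked) = 0.0008/0.26268 ≈ 0.003
P(Urn VI | marked) = 0.0012/0.26268 ≈ 0.005
P(Urn V | marked) = 0.0108/0.26268 ≈ 0.041
P(Urn III | marked) = 0.17388/0.26268 ≈ 0.662
(Check: 0.289+0.003+0.005+0.041+0.662 = 1.000.)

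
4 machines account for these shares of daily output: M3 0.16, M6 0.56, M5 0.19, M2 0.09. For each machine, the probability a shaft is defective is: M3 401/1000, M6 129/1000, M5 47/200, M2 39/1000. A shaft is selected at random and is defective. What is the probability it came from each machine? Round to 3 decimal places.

M3 0.348, M6 0.391, M5 0.242, M2 0.019

Unnormalized posteriors (prior × likelihood):
  M3: 0.16 × 0.401 = 0.06416
  M6: 0.56 × 0.129 = 0.07224
  M5: 0.19 × 0.235 = 0.04465
  M2: 0.09 × 0.039 = 0.00351
Total = 0.18456.
P(M3 | defective) = 0.06416/0.18456 ≈ 0.348
P(M6 | defective) = 0.07224/0.18456 ≈ 0.391
P(M5 | defective) = 0.04465/0.18456 ≈ 0.242
P(M2 | defective) = 0.00351/0.18456 ≈ 0.019
(Check: 0.348+0.391+0.242+0.019 = 1.000.)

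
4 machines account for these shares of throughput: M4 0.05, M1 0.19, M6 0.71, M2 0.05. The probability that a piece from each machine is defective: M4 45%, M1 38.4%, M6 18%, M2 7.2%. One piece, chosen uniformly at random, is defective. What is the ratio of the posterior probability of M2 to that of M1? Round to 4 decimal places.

Unnormalized posteriors (prior × likelihood):
  M4: 0.05 × 0.45 = 0.0225
  M1: 0.19 × 0.384 = 0.07296
  M6: 0.71 × 0.18 = 0.1278
  M2: 0.05 × 0.072 = 0.0036
Total = 0.22686.
The ratio is 0.0036 / 0.07296 (the normalizer cancels) = 0.0493.

0.0493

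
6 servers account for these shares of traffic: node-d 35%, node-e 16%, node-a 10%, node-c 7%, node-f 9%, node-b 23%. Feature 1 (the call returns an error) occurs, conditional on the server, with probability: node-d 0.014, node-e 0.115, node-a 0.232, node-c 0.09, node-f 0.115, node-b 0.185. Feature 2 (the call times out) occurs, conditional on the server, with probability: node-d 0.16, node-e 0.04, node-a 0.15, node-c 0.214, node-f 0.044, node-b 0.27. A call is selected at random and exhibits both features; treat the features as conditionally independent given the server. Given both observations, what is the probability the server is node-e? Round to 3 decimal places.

0.040

Compute prior × likelihood for every hypothesis:
  node-d: 0.35 × 0.014 × 0.16 = 0.000784
  node-e: 0.16 × 0.115 × 0.04 = 0.000736
  node-a: 0.1 × 0.232 × 0.15 = 0.00348
  node-c: 0.07 × 0.09 × 0.214 = 0.0013482
  node-f: 0.09 × 0.115 × 0.044 = 0.0004554
  node-b: 0.23 × 0.185 × 0.27 = 0.0114885
Total = 0.0182921.
P(node-e | evidence) = 0.000736 / 0.0182921 ≈ 0.040.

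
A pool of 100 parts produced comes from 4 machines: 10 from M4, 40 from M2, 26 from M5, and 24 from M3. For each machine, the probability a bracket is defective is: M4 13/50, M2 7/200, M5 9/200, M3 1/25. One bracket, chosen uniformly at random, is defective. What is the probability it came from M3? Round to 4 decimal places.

0.1566

Compute prior × likelihood for every hypothesis:
  M4: 0.1 × 0.26 = 0.026
  M2: 0.4 × 0.035 = 0.014
  M5: 0.26 × 0.045 = 0.0117
  M3: 0.24 × 0.04 = 0.0096
Total = 0.0613.
P(M3 | evidence) = 0.0096 / 0.0613 ≈ 0.1566.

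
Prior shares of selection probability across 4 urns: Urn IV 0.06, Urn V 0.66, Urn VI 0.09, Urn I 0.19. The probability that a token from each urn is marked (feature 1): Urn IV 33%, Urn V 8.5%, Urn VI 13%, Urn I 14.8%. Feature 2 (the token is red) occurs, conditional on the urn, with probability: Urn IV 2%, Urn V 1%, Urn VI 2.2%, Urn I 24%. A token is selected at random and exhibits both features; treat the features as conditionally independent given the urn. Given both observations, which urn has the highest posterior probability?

By Bayes' rule, posterior ∝ prior × likelihood:
  Urn IV: 0.06 × 0.33 × 0.02 = 0.000396
  Urn V: 0.66 × 0.085 × 0.01 = 0.000561
  Urn VI: 0.09 × 0.13 × 0.022 = 0.0002574
  Urn I: 0.19 × 0.148 × 0.24 = 0.0067488
Normalizing constant = 0.0079632.
Largest term belongs to Urn I, so Urn I is most probable.

Urn I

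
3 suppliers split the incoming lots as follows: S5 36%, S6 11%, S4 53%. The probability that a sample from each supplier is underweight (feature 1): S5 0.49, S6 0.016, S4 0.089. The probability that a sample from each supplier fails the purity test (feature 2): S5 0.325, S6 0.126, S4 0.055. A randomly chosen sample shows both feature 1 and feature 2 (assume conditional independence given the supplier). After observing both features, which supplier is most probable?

S5

Compute prior × likelihood for every hypothesis:
  S5: 0.36 × 0.49 × 0.325 = 0.05733
  S6: 0.11 × 0.016 × 0.126 = 0.00022176
  S4: 0.53 × 0.089 × 0.055 = 0.00259435
Normalizing constant = 0.06014611.
Largest term belongs to S5, so S5 is most probable.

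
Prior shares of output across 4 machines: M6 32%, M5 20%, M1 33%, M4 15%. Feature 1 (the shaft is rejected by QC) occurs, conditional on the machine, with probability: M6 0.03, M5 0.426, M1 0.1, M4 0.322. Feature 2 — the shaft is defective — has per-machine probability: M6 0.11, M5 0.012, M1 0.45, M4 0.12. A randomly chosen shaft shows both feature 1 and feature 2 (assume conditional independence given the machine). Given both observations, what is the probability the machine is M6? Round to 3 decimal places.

Unnormalized posteriors (prior × likelihood):
  M6: 0.32 × 0.03 × 0.11 = 0.001056
  M5: 0.2 × 0.426 × 0.012 = 0.0010224
  M1: 0.33 × 0.1 × 0.45 = 0.01485
  M4: 0.15 × 0.322 × 0.12 = 0.005796
Total = 0.0227244.
P(M6 | evidence) = 0.001056 / 0.0227244 ≈ 0.046.

0.046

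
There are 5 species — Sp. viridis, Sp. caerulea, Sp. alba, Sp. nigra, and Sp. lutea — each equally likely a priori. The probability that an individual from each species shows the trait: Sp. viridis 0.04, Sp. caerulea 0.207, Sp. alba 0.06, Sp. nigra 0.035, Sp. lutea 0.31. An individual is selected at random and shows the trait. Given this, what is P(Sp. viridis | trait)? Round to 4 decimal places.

Since the prior is uniform, the posterior is proportional to the likelihood:
  Sp. viridis: 0.04
  Sp. caerulea: 0.207
  Sp. alba: 0.06
  Sp. nigra: 0.035
  Sp. lutea: 0.31
Normalizing constant = 0.652.
P(Sp. viridis | evidence) = 0.04 / 0.652 ≈ 0.0613.

0.0613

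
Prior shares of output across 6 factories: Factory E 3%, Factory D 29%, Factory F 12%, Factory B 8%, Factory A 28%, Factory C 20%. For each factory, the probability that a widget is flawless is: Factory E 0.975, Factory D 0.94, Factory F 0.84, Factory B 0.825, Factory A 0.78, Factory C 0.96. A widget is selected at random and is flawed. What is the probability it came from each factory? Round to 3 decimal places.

Factory E 0.006, Factory D 0.144, Factory F 0.159, Factory B 0.116, Factory A 0.509, Factory C 0.066

Taking complements, P(flawed | each) = Factory E 0.025, Factory D 0.06, Factory F 0.16, Factory B 0.175, Factory A 0.22, Factory C 0.04.
Compute prior × likelihood for every hypothesis:
  Factory E: 0.03 × 0.025 = 0.00075
  Factory D: 0.29 × 0.06 = 0.0174
  Factory F: 0.12 × 0.16 = 0.0192
  Factory B: 0.08 × 0.175 = 0.014
  Factory A: 0.28 × 0.22 = 0.0616
  Factory C: 0.2 × 0.04 = 0.008
Total = 0.12095.
P(Factory E | flawed) = 0.00075/0.12095 ≈ 0.006
P(Factory D | flawed) = 0.0174/0.12095 ≈ 0.144
P(Factory F | flawed) = 0.0192/0.12095 ≈ 0.159
P(Factory B | flawed) = 0.014/0.12095 ≈ 0.116
P(Factory A | flawed) = 0.0616/0.12095 ≈ 0.509
P(Factory C | flawed) = 0.008/0.12095 ≈ 0.066
(Check: 0.006+0.144+0.159+0.116+0.509+0.066 = 1.000.)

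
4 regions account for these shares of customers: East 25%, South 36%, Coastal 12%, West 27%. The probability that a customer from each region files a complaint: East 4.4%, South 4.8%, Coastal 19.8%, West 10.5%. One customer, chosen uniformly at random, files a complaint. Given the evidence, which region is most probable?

West

Compute prior × likelihood for every hypothesis:
  East: 0.25 × 0.044 = 0.011
  South: 0.36 × 0.048 = 0.01728
  Coastal: 0.12 × 0.198 = 0.02376
  West: 0.27 × 0.105 = 0.02835
Normalizing constant = 0.08039.
Largest term belongs to West, so West is most probable.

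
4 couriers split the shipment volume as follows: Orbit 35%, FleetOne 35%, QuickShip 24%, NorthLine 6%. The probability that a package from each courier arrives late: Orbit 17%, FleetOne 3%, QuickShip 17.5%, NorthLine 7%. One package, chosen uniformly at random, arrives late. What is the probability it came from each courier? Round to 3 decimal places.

Compute prior × likelihood for every hypothesis:
  Orbit: 0.35 × 0.17 = 0.0595
  FleetOne: 0.35 × 0.03 = 0.0105
  QuickShip: 0.24 × 0.175 = 0.042
  NorthLine: 0.06 × 0.07 = 0.0042
Total = 0.1162.
P(Orbit | late) = 0.0595/0.1162 ≈ 0.512
P(FleetOne | late) = 0.0105/0.1162 ≈ 0.090
P(QuickShip | late) = 0.042/0.1162 ≈ 0.361
P(NorthLine | late) = 0.0042/0.1162 ≈ 0.036

Orbit 0.512, FleetOne 0.090, QuickShip 0.361, NorthLine 0.036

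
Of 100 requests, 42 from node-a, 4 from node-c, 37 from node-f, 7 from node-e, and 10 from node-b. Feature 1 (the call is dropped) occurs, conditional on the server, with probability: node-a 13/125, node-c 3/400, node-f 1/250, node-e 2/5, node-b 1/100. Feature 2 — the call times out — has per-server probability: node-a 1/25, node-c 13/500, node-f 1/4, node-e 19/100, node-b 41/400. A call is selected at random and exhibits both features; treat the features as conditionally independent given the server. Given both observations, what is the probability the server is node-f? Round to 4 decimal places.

0.0490

Compute prior × likelihood for every hypothesis:
  node-a: 0.42 × 0.104 × 0.04 = 0.0017472
  node-c: 0.04 × 0.0075 × 0.026 = 0.0000078
  node-f: 0.37 × 0.004 × 0.25 = 0.00037
  node-e: 0.07 × 0.4 × 0.19 = 0.00532
  node-b: 0.1 × 0.01 × 0.1025 = 0.0001025
Total = 0.0075475.
P(node-f | evidence) = 0.00037 / 0.0075475 ≈ 0.0490.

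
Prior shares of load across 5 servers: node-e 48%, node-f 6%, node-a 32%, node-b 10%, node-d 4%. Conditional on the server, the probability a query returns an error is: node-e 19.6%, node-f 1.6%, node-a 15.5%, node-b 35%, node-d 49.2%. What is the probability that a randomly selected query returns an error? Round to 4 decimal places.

0.1993

Unnormalized posteriors (prior × likelihood):
  node-e: 0.48 × 0.196 = 0.09408
  node-f: 0.06 × 0.016 = 0.00096
  node-a: 0.32 × 0.155 = 0.0496
  node-b: 0.1 × 0.35 = 0.035
  node-d: 0.04 × 0.492 = 0.01968
P(error) = 0.09408 + 0.00096 + 0.0496 + 0.035 + 0.01968 = 0.19932 → 0.1993.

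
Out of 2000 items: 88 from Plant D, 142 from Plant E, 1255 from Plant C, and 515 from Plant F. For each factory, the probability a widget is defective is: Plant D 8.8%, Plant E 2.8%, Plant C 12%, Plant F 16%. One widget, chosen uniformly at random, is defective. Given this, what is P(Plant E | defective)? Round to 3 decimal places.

0.016

Unnormalized posteriors (prior × likelihood):
  Plant D: 0.044 × 0.088 = 0.003872
  Plant E: 0.071 × 0.028 = 0.001988
  Plant C: 0.6275 × 0.12 = 0.0753
  Plant F: 0.2575 × 0.16 = 0.0412
Total = 0.12236.
P(Plant E | evidence) = 0.001988 / 0.12236 ≈ 0.016.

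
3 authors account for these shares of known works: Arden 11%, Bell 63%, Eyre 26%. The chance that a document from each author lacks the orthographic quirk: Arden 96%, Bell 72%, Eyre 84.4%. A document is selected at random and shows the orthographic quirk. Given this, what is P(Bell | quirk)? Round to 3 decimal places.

Taking complements, P(quirk | each) = Arden 0.04, Bell 0.28, Eyre 0.156.
By Bayes' rule, posterior ∝ prior × likelihood:
  Arden: 0.11 × 0.04 = 0.0044
  Bell: 0.63 × 0.28 = 0.1764
  Eyre: 0.26 × 0.156 = 0.04056
Normalizing constant = 0.22136.
P(Bell | evidence) = 0.1764 / 0.22136 ≈ 0.797.

0.797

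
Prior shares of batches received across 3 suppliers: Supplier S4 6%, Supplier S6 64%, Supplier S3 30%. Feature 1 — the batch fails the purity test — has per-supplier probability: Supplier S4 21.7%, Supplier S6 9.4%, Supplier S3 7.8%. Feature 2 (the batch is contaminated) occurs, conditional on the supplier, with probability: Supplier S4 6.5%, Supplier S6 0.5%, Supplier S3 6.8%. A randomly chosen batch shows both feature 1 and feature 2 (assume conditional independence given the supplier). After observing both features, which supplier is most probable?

Prior × likelihood for each hypothesis:
  Supplier S4: 0.06 × 0.217 × 0.065 = 0.0008463
  Supplier S6: 0.64 × 0.094 × 0.005 = 0.0003008
  Supplier S3: 0.3 × 0.078 × 0.068 = 0.0015912
Total = 0.0027383.
Largest term belongs to Supplier S3, so Supplier S3 is most probable.

Supplier S3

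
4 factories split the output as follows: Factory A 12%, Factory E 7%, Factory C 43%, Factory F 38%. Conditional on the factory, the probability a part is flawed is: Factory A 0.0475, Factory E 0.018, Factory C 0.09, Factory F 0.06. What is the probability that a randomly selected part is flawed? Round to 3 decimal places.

0.068

Unnormalized posteriors (prior × likelihood):
  Factory A: 0.12 × 0.0475 = 0.0057
  Factory E: 0.07 × 0.018 = 0.00126
  Factory C: 0.43 × 0.09 = 0.0387
  Factory F: 0.38 × 0.06 = 0.0228
P(flawed) = 0.0057 + 0.00126 + 0.0387 + 0.0228 = 0.06846 → 0.068.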